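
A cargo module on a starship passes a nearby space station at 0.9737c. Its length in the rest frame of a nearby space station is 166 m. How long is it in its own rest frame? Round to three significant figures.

729 m

Lorentz factor: γ = (1 − 0.94809169)^(−1/2) = 4.3892.
Proper length: L₀ = γ·L = 4.3892 × 166 = 729 m.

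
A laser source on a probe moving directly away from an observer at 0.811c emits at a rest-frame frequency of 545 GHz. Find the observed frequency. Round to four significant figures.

Relativistic Doppler (source moving away): f_obs = f_src · √((1−β)/(1+β)).
With β = 0.811: factor = √(0.189/1.811) = 0.32305.
f_obs = 545 × 0.32305 = 176.1 GHz.

176.1 GHz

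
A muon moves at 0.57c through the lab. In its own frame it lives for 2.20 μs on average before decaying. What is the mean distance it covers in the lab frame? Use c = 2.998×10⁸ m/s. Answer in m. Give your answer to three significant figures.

β² = 0.3249, so γ = 1/√0.6751 = 1.2171.
Lab-frame lifetime: Δt = γτ = 1.2171 × 2.20 μs = 2.6776 μs.
Distance: d = vΔt = 0.57 × 2.998×10⁸ m/s × 2.6776×10^-6 s = 458 m.

458 m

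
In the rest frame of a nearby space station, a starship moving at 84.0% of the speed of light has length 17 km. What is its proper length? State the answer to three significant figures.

Lorentz factor: γ = (1 − 0.7056)^(−1/2) = 1.843.
Proper length: L₀ = γ·L = 1.843 × 17 = 31.3 km.

31.3 km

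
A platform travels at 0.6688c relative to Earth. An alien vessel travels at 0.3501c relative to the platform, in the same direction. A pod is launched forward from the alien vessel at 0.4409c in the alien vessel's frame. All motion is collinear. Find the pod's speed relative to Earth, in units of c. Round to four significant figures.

Compose velocities in two stages. Stage 1 (into S'): u₁ = (0.4409+0.3501)/(1+0.4409×0.3501) = 0.68523.
Stage 2 (into S): u = (0.68523+0.6688)/(1+0.68523×0.6688) = 0.92851, so the speed is 0.9285c.

0.9285c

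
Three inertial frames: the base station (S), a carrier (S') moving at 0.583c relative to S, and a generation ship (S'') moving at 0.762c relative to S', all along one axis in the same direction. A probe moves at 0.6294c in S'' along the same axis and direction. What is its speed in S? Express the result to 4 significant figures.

0.9839c

First combine the probe and generation ship (S''→S'): u₁ = (0.6294 + 0.762)/(1 + 0.6294×0.762) = 1.3914/1.4796028 = 0.94039.
Then combine with the carrier (S'→S): u = (0.94039 + 0.583)/(1 + 0.94039×0.583) = 1.52339/1.54824737 = 0.98394.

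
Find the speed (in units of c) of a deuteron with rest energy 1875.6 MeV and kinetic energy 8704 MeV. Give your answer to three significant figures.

K = (γ−1)mc², so γ = 1 + 8704/1875.6 = 5.6406.
Then v/c = √(1 − γ⁻²) = √(1 − 0.0314304) = √0.9685696 = 0.984.

0.984c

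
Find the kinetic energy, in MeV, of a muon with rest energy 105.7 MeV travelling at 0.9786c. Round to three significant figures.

Lorentz factor: γ = (1 − 0.95765796)^(−1/2) = 4.8598.
Kinetic energy: K = (γ − 1)mc² = (4.8598 − 1) × 105.7 MeV = 3.8598 × 105.7 = 408 MeV.

408 MeV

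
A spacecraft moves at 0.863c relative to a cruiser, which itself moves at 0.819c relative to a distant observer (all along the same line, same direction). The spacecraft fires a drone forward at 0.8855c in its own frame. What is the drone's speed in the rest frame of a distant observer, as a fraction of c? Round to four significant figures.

Apply u = (u'+v)/(1+u'v) twice. Drone in the cruiser frame: (0.8855+0.863)/(1+0.8855·0.863) = 1.7485/1.7641865 = 0.99111c.
That velocity, transformed to the rest frame of a distant observer: (0.99111+0.819)/(1+0.99111·0.819) = 1.81011/1.81171909 = 0.99911c.

0.9991c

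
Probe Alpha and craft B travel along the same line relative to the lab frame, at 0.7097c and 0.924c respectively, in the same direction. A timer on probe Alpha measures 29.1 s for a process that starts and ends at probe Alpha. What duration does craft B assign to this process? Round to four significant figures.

Speed of probe Alpha in craft B's frame: u = (v_A − v_B)/(1 − v_A v_B/c²) = (0.7097 − 0.924)/(1 − 0.7097×0.924) = −0.2143/0.3442372 = −0.62254; |u| = 0.62254c.
γ for this relative speed: γ = 1/√(1 − 0.387556) = 1.2778.
The clock on probe Alpha records proper time, so craft B measures Δt = γΔτ = 1.2778 × 29.1 = 37.18 s.

37.18 s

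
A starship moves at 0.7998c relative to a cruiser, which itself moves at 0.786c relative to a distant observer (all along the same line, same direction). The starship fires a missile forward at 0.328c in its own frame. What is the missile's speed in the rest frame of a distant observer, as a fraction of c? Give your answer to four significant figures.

0.9866c

First combine the missile and starship (S''→S'): u₁ = (0.328 + 0.7998)/(1 + 0.328×0.7998) = 1.1278/1.2623344 = 0.89342.
Then combine with the cruiser (S'→S): u = (0.89342 + 0.786)/(1 + 0.89342×0.786) = 1.67942/1.70222812 = 0.9866.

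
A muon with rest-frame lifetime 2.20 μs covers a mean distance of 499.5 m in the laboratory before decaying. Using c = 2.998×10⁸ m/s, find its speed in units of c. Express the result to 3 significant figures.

Let x = d/(cτ) = 499.5 m / (2.998×10⁸ m/s × 2.200×10^-6 s) = 0.75732. Since d = βγcτ, x = βγ = β/√(1−β²).
Solving: β² = x²/(1+x²) = 0.573534/1.573534 = 0.364488, so β = 0.604.

0.604c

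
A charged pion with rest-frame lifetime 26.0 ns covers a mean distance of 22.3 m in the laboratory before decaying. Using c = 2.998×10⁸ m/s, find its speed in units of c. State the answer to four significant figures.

0.9440c

d = βγcτ ⇒ βγ = d/(cτ) = 22.30 m / (7.7948 m) = 2.8609.
β = (βγ)/√(1+(βγ)²) = 2.8609/√9.18475 = 0.9440.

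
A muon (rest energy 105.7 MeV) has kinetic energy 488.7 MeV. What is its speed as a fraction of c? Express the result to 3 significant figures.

γ = 1 + K/(mc²) = 1 + 488.7/105.7 = 5.6235.
β = √(1 − 1/γ²) = √(1 − 0.0316218) = √0.9683782 = 0.984.

0.984c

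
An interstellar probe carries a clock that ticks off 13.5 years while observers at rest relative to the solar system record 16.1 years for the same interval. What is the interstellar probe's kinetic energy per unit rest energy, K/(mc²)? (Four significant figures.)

0.1926

From Δt = γΔτ: γ = 16.1/13.5 = 1.19259.
K/(mc²) = γ − 1 = 1.19259 − 1 = 0.1926.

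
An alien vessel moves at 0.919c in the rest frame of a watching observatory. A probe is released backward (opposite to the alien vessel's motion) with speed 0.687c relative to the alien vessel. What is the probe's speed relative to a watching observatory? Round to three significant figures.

In units of c, u = (u' + v)/(1 + u'v) with u' = −0.687 and v = 0.919.
Numerator: −0.687 + 0.919 = 0.232. Denominator: 1 + (−0.687)(0.919) = 0.368647.
u = 0.232/0.368647 = 0.62933, so the speed is 0.629c.

0.629c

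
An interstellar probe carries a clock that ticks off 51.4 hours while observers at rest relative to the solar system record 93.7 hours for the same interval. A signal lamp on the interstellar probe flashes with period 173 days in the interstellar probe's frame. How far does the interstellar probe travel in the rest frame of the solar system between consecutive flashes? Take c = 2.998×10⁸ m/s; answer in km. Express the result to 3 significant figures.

6.83×10^12 km

From Δt = γΔτ: γ = 93.7/51.4 = 1.82296.
β = √(1 − 1/γ²) = 0.83611. Lab-frame period = γτ = 1.82296×173 days = 315.37 days. Distance = βc × γτ = 0.83611 × 2.998×10⁸ m/s × 27247968 s = 6.8301×10^15 m = 6.83×10^12 km.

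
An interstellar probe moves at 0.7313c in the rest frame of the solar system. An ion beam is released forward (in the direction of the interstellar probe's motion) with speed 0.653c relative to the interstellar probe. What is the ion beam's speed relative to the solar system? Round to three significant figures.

0.937c

Relativistic velocity addition: u = (u' + v)/(1 + u'v/c²), with u' = 0.653c and v = 0.7313c.
Numerator: 0.653 + 0.7313 = 1.3843. Denominator: 1 + (0.653)(0.7313) = 1.4775389.
u = 1.3843/1.4775389 = 0.9369, so the speed is 0.937c.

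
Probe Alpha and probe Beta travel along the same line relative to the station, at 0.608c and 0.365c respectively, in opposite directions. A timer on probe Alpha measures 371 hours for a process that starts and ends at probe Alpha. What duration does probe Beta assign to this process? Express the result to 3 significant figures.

Transform probe Alpha's velocity into probe Beta's frame: (0.608 + 0.365)/(1 + 0.608·0.365) = 0.973/1.22192, so the relative speed is 0.79629c.
γ for this relative speed: γ = 1/√(1 − 0.634078) = 1.6531.
The clock on probe Alpha records proper time, so probe Beta measures Δt = γΔτ = 1.6531 × 371 = 613 hours.

613 hours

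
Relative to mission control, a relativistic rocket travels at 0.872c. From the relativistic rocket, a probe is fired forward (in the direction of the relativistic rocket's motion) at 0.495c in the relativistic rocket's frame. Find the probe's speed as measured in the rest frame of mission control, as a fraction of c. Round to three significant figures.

0.955c

Relativistic velocity addition: u = (u' + v)/(1 + u'v/c²), with u' = 0.495c and v = 0.872c.
Numerator: 0.495 + 0.872 = 1.367. Denominator: 1 + (0.495)(0.872) = 1.43164.
u = 1.367/1.43164 = 0.95485, so the speed is 0.955c.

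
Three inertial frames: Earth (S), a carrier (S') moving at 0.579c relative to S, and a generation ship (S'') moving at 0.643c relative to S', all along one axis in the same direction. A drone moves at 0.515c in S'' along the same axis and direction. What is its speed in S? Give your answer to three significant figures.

Apply u = (u'+v)/(1+u'v) twice. Drone in the carrier frame: (0.515+0.643)/(1+0.515·0.643) = 1.158/1.331145 = 0.86993c.
That velocity, transformed to the rest frame of Earth: (0.86993+0.579)/(1+0.86993·0.579) = 1.44893/1.50368947 = 0.96358c.

0.964c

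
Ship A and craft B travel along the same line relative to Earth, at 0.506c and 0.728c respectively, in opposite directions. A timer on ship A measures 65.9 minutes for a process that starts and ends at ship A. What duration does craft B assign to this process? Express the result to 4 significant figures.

152.5 minutes

Speed of ship A in craft B's frame: u = (v_A + v_B)/(1 + v_A v_B/c²) = (0.506 + 0.728)/(1 + 0.506×0.728) = 1.234/1.368368 = 0.9018; |u| = 0.9018c.
γ for this relative speed: γ = 1/√(1 − 0.813243) = 2.314.
Ship A's interval is proper; time dilation gives Δt_B = γΔτ = 2.314 × 65.9 minutes = 152.5 minutes.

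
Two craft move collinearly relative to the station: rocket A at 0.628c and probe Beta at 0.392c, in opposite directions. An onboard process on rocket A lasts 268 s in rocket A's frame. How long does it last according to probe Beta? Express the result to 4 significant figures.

Speed of rocket A in probe Beta's frame: u = (v_A + v_B)/(1 + v_A v_B/c²) = (0.628 + 0.392)/(1 + 0.628×0.392) = 1.02/1.246176 = 0.8185; |u| = 0.8185c.
γ for this relative speed: γ = 1/√(1 − 0.669942) = 1.7406.
Rocket A's interval is proper; time dilation gives Δt_B = γΔτ = 1.7406 × 268 s = 466.5 s.

466.5 s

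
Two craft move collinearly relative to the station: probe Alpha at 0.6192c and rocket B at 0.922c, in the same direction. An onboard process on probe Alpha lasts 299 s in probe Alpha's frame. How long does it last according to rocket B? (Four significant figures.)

422.0 s

The velocity of probe Alpha relative to rocket B is (0.6192 − 0.922)c / (1 − 0.6192×0.922) = −0.70567c; relative speed 0.70567c.
At |u| = 0.70567c, γ = (1 − 0.49797)^(−1/2) = 1.4114.
Probe Alpha's interval is proper; time dilation gives Δt_B = γΔτ = 1.4114 × 299 s = 422.0 s.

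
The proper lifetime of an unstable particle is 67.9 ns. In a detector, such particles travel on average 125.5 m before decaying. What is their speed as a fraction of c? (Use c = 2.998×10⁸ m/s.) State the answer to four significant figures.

0.9871c

d = βγcτ ⇒ βγ = d/(cτ) = 125.5 m / (20.35642 m) = 6.1651.
β = (βγ)/√(1+(βγ)²) = 6.1651/√39.0085 = 0.9871.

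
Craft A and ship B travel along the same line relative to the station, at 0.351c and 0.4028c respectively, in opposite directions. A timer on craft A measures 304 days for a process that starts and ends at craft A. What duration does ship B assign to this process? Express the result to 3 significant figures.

Speed of craft A in ship B's frame: u = (v_A + v_B)/(1 + v_A v_B/c²) = (0.351 + 0.4028)/(1 + 0.351×0.4028) = 0.7538/1.1413828 = 0.66043; |u| = 0.66043c.
At |u| = 0.66043c, γ = (1 − 0.436168)^(−1/2) = 1.3318.
The clock on craft A records proper time, so ship B measures Δt = γΔτ = 1.3318 × 304 = 405 days.

405 days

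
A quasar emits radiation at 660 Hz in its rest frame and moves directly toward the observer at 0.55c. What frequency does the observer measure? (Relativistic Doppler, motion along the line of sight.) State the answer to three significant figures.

Relativistic Doppler (source moving toward): f_obs = f_src · √((1+β)/(1−β)).
With β = 0.55: factor = √(1.55/0.45) = 1.8559.
f_obs = 660 × 1.8559 = 1220 Hz.

1220 Hz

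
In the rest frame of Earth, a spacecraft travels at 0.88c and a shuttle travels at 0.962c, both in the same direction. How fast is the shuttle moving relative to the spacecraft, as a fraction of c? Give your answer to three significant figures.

Transform to the spacecraft's frame: u' = (u − v)/(1 − uv/c²).
u' = (0.962 − 0.88)/(1 − 0.962×0.88) = 0.082/0.15344 = 0.53441.
Speed in the spacecraft's frame: 0.534c (in the same direction).

0.534c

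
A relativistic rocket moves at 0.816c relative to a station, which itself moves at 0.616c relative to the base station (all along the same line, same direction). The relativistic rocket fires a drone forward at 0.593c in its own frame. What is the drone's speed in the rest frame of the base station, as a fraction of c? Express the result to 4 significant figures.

0.9878c

First combine the drone and relativistic rocket (S''→S'): u₁ = (0.593 + 0.816)/(1 + 0.593×0.816) = 1.409/1.483888 = 0.94953.
Then combine with the station (S'→S): u = (0.94953 + 0.616)/(1 + 0.94953×0.616) = 1.56553/1.58491048 = 0.98777.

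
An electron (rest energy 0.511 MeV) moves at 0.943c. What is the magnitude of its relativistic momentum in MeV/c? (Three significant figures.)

With β = 0.943, γ = 1/√(1 − 0.943²) = 1/√0.110751 = 3.0049.
Momentum: p = γβ·mc = 3.0049 × 0.943 × 0.511 MeV/c = 1.45 MeV/c.

1.45 MeV/c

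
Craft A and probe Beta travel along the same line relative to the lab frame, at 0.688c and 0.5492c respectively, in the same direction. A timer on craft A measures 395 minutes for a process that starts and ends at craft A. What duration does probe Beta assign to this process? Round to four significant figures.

405.2 minutes

Speed of craft A in probe Beta's frame: u = (v_A − v_B)/(1 − v_A v_B/c²) = (0.688 − 0.5492)/(1 − 0.688×0.5492) = 0.1388/0.6221504 = 0.2231; |u| = 0.2231c.
At |u| = 0.2231c, γ = (1 − 0.0497736)^(−1/2) = 1.0259.
Craft A's interval is proper; time dilation gives Δt_B = γΔτ = 1.0259 × 395 minutes = 405.2 minutes.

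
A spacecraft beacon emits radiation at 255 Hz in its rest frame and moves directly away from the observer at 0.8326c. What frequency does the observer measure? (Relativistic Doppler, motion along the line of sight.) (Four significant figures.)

77.07 Hz

Relativistic Doppler (source moving away): f_obs = f_src · √((1−β)/(1+β)).
With β = 0.8326: factor = √(0.1674/1.8326) = 0.30223.
f_obs = 255 × 0.30223 = 77.07 Hz.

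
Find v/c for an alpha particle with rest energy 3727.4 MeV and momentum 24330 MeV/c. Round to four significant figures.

pc/(mc²) = 24330/3727.4 = 6.5273 = βγ = β/√(1−β²).
So β² = x²/(1 + x²) with x = 6.5273: x² = 42.6056, β² = 42.6056/43.6056 = 0.977067, β = 0.9885.

0.9885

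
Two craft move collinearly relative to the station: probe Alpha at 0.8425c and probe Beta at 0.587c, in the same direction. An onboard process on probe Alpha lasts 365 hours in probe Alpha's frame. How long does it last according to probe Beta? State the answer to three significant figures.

423 hours

Speed of probe Alpha in probe Beta's frame: u = (v_A − v_B)/(1 − v_A v_B/c²) = (0.8425 − 0.587)/(1 − 0.8425×0.587) = 0.2555/0.5054525 = 0.50549; |u| = 0.50549c.
At |u| = 0.50549c, γ = (1 − 0.25552)^(−1/2) = 1.159.
Probe Alpha's interval is proper; time dilation gives Δt_B = γΔτ = 1.159 × 365 hours = 423 hours.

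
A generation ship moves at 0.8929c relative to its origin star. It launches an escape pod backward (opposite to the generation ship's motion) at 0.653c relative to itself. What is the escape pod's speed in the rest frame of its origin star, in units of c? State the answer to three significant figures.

0.575c

Relativistic velocity addition: u = (u' + v)/(1 + u'v/c²), with u' = −0.653c and v = 0.8929c.
Numerator: −0.653 + 0.8929 = 0.2399. Denominator: 1 + (−0.653)(0.8929) = 0.4169363.
u = 0.2399/0.4169363 = 0.57539, so the speed is 0.575c.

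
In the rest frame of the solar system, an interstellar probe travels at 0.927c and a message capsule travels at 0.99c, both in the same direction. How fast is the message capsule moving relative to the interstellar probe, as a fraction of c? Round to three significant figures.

Transform to the interstellar probe's frame: u' = (u − v)/(1 − uv/c²).
u' = (0.99 − 0.927)/(1 − 0.99×0.927) = 0.063/0.08227 = 0.76577.
Speed in the interstellar probe's frame: 0.766c (in the same direction).

0.766c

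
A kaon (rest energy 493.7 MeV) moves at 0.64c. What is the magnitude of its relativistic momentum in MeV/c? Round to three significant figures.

With β = 0.64, γ = 1/√(1 − 0.64²) = 1/√0.5904 = 1.3014.
Momentum: p = γβ·mc = 1.3014 × 0.64 × 493.7 MeV/c = 411 MeV/c.

411 MeV/c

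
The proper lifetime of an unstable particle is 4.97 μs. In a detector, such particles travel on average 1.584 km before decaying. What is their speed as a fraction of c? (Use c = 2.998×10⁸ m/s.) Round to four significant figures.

d = βγcτ ⇒ βγ = d/(cτ) = 1584 m / (1490.006 m) = 1.0631.
β = (βγ)/√(1+(βγ)²) = 1.0631/√2.13018 = 0.7284.

0.7284c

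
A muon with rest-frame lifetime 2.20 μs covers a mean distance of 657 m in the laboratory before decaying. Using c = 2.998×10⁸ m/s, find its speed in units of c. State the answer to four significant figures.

Let x = d/(cτ) = 657.0 m / (2.998×10⁸ m/s × 2.200×10^-6 s) = 0.99612. Since d = βγcτ, x = βγ = β/√(1−β²).
Solving: β² = x²/(1+x²) = 0.992255/1.992255 = 0.498056, so β = 0.7057.

0.7057c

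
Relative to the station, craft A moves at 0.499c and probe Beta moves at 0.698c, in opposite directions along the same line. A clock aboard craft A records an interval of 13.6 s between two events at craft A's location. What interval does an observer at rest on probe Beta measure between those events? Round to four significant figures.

Transform craft A's velocity into probe Beta's frame: (0.499 + 0.698)/(1 + 0.499·0.698) = 1.197/1.348302, so the relative speed is 0.88778c.
At |u| = 0.88778c, γ = (1 − 0.788153)^(−1/2) = 2.1726.
The clock on craft A records proper time, so probe Beta measures Δt = γΔτ = 2.1726 × 13.6 = 29.55 s.

29.55 s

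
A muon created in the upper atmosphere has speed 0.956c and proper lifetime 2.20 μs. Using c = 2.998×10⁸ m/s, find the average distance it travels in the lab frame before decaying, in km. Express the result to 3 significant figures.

2.15 km

With β = 0.956, γ = 1/√(1 − 0.956²) = 1/√0.086064 = 3.4087.
Lab-frame lifetime: Δt = γτ = 3.4087 × 2.20 μs = 7.4991 μs.
Distance: d = vΔt = 0.956 × 2.998×10⁸ m/s × 7.4991×10^-6 s = 2150 m = 2.15 km.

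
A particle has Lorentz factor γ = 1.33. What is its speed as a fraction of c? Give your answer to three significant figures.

0.659c

β = √(1 − 1/γ²) = √(1 − 1/1.7689) = √0.434677 = 0.659.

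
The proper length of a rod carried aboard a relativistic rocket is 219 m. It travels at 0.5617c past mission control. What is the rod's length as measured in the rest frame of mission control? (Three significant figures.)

Lorentz factor: γ = (1 − 0.31550689)^(−1/2) = 1.2087.
Length contraction: L = L₀/γ = 219/1.2087 = 181 m.

181 m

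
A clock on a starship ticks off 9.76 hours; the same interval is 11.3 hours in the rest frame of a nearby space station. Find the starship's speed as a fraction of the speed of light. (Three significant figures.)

0.504c

γ = Δt/Δτ = 11.3/9.76 = 1.1578.
β = √(1 − 1/γ²) = √(1 − 0.74599) = √0.25401 = 0.504.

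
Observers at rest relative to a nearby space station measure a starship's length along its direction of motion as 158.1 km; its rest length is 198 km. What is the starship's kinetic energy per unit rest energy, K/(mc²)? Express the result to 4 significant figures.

From L = L₀/γ: γ = 198/158.1 = 1.25237.
Since K = (γ−1)mc², K/(mc²) = 1.25237 − 1 = 0.2524.

0.2524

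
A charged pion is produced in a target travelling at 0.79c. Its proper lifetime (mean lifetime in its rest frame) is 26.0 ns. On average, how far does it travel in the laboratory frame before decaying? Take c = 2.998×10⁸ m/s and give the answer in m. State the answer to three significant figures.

10.0 m

γ = 1/√(1 − β²) = 1/√(1 − 0.6241) = 1/√0.3759 = 1/0.613107 = 1.631.
Lab-frame lifetime: Δt = γτ = 1.631 × 26.0 ns = 42.406 ns.
Distance: d = vΔt = 0.79 × 2.998×10⁸ m/s × 4.2406×10^-8 s = 10.0 m.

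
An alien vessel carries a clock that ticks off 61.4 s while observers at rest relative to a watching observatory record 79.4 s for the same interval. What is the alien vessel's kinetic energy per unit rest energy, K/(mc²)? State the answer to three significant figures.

0.293

From Δt = γΔτ: γ = 79.4/61.4 = 1.29316.
K/(mc²) = γ − 1 = 1.29316 − 1 = 0.293.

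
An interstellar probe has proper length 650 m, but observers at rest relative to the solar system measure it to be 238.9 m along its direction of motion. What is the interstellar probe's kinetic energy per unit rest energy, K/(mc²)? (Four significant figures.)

γ = L₀/L = 650/238.9 = 2.7208.
K/(mc²) = γ − 1 = 2.7208 − 1 = 1.721.

1.721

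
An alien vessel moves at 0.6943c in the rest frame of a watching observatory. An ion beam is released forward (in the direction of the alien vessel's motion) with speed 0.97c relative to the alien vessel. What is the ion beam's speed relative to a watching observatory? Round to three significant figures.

Relativistic velocity addition: u = (u' + v)/(1 + u'v/c²), with u' = 0.97c and v = 0.6943c.
Numerator: 0.97 + 0.6943 = 1.6643. Denominator: 1 + (0.97)(0.6943) = 1.673471.
u = 1.6643/1.673471 = 0.99452, so the speed is 0.995c.

0.995c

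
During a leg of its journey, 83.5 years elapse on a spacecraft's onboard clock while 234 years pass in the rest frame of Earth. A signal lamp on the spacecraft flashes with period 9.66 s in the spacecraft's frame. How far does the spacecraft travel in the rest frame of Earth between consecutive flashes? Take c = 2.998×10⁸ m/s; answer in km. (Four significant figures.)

7.582×10^6 km

γ = Δt/Δτ = 234/83.5 = 2.8024.
β = √(1 − 1/γ²) = 0.93417. Lab-frame period = γτ = 2.8024×9.66 s = 27.071 s. Distance = βc × γτ = 0.93417 × 2.998×10⁸ m/s × 27.071 s = 7.5816×10^9 m = 7.582×10^6 km.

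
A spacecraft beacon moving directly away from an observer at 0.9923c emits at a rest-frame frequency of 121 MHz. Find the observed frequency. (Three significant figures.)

7.52 MHz

Relativistic Doppler (source moving away): f_obs = f_src · √((1−β)/(1+β)).
With β = 0.9923: factor = √(0.0077/1.9923) = 0.062168.
f_obs = 121 × 0.062168 = 7.52 MHz.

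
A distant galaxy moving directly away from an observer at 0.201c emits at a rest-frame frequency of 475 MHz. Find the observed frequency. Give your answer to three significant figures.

387 MHz

Relativistic Doppler (source moving away): f_obs = f_src · √((1−β)/(1+β)).
With β = 0.201: factor = √(0.799/1.201) = 0.81565.
f_obs = 475 × 0.81565 = 387 MHz.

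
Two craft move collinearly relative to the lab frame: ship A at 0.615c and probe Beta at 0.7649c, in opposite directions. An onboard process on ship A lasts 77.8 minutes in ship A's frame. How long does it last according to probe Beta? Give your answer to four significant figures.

Transform ship A's velocity into probe Beta's frame: (0.615 + 0.7649)/(1 + 0.615·0.7649) = 1.3799/1.4704135, so the relative speed is 0.93844c.
γ for this relative speed: γ = 1/√(1 − 0.88067) = 2.8948.
Ship A's interval is proper; time dilation gives Δt_B = γΔτ = 2.8948 × 77.8 minutes = 225.2 minutes.

225.2 minutes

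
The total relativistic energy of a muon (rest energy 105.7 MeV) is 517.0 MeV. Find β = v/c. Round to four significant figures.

0.9789

Total energy E = γmc² gives γ = 517.0/105.7 = 4.8912.
Hence β = √(1 − 1/γ²) = √(1 − 0.0417993) = √0.9582007 = 0.9789.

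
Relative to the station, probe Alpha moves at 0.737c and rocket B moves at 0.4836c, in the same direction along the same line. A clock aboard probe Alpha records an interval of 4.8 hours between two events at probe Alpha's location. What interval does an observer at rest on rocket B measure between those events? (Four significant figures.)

5.222 hours

The velocity of probe Alpha relative to rocket B is (0.737 − 0.4836)c / (1 − 0.737×0.4836) = 0.39373c; relative speed 0.39373c.
At |u| = 0.39373c, γ = (1 − 0.155023)^(−1/2) = 1.0879.
Probe Alpha's interval is proper; time dilation gives Δt_B = γΔτ = 1.0879 × 4.8 hours = 5.222 hours.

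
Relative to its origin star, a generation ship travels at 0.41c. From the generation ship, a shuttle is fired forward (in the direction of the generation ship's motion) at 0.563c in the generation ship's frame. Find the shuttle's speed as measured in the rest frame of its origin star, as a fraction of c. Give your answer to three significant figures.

0.791c

In units of c, u = (u' + v)/(1 + u'v) with u' = 0.563 and v = 0.41.
Numerator: 0.563 + 0.41 = 0.973. Denominator: 1 + (0.563)(0.41) = 1.23083.
u = 0.973/1.23083 = 0.79052, so the speed is 0.791c.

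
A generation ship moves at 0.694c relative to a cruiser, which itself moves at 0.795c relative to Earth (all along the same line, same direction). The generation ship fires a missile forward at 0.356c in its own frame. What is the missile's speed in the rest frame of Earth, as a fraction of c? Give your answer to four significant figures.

Apply u = (u'+v)/(1+u'v) twice. Missile in the cruiser frame: (0.356+0.694)/(1+0.356·0.694) = 1.05/1.247064 = 0.84198c.
That velocity, transformed to the rest frame of Earth: (0.84198+0.795)/(1+0.84198·0.795) = 1.63698/1.6693741 = 0.9806c.

0.9806c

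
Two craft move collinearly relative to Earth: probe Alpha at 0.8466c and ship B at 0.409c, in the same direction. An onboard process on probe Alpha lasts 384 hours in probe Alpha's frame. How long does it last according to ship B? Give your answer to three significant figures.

517 hours

Speed of probe Alpha in ship B's frame: u = (v_A − v_B)/(1 − v_A v_B/c²) = (0.8466 − 0.409)/(1 − 0.8466×0.409) = 0.4376/0.6537406 = 0.66938; |u| = 0.66938c.
At |u| = 0.66938c, γ = (1 − 0.44807)^(−1/2) = 1.346.
The clock on probe Alpha records proper time, so ship B measures Δt = γΔτ = 1.346 × 384 = 517 hours.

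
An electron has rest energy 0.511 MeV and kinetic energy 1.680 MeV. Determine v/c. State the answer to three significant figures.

γ = 1 + K/(mc²) = 1 + 1.680/0.511 = 4.2877.
β = √(1 − 1/γ²) = √(1 − 0.054394) = √0.945606 = 0.972.

0.972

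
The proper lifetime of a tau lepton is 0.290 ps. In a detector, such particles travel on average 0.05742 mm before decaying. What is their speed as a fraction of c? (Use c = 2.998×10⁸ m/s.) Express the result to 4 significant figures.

Let x = d/(cτ) = 5.742×10^-5 m / (2.998×10⁸ m/s × 2.900×10^-13 s) = 0.66044. Since d = βγcτ, x = βγ = β/√(1−β²).
Solving: β² = x²/(1+x²) = 0.436181/1.436181 = 0.303709, so β = 0.5511.

0.5511c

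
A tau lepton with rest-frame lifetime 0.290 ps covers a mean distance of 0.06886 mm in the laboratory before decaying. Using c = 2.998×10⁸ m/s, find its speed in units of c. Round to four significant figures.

0.6209c

d = βγcτ ⇒ βγ = d/(cτ) = 6.886×10^-5 m / (8.6942×10^-5 m) = 0.79202.
β = (βγ)/√(1+(βγ)²) = 0.79202/√1.627296 = 0.6209.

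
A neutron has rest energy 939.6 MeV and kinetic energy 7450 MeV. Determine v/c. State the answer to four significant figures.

0.9937

K = (γ−1)mc², so γ = 1 + 7450/939.6 = 8.9289.
Then v/c = √(1 − γ⁻²) = √(1 − 0.0125431) = √0.9874569 = 0.9937.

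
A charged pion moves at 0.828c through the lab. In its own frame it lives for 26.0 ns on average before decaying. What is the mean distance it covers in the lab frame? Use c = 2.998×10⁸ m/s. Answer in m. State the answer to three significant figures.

11.5 m

With β = 0.828, γ = 1/√(1 − 0.828²) = 1/√0.314416 = 1.7834.
Lab-frame lifetime: Δt = γτ = 1.7834 × 26.0 ns = 46.368 ns.
Distance: d = vΔt = 0.828 × 2.998×10⁸ m/s × 4.6368×10^-8 s = 11.5 m.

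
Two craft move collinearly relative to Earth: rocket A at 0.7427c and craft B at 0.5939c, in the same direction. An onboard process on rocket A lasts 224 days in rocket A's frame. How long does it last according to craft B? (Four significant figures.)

The velocity of rocket A relative to craft B is (0.7427 − 0.5939)c / (1 − 0.7427×0.5939) = 0.26623c; relative speed 0.26623c.
At |u| = 0.26623c, γ = (1 − 0.0708784)^(−1/2) = 1.0374.
Rocket A's interval is proper; time dilation gives Δt_B = γΔτ = 1.0374 × 224 days = 232.4 days.

232.4 days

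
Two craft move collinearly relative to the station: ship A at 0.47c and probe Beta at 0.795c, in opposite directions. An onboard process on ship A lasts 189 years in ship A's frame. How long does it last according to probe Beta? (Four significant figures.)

The velocity of ship A relative to probe Beta is (0.47 + 0.795)c / (1 + 0.47×0.795) = 0.9209c; relative speed 0.9209c.
γ for this relative speed: γ = 1/√(1 − 0.848057) = 2.5654.
The clock on ship A records proper time, so probe Beta measures Δt = γΔτ = 2.5654 × 189 = 484.9 years.

484.9 years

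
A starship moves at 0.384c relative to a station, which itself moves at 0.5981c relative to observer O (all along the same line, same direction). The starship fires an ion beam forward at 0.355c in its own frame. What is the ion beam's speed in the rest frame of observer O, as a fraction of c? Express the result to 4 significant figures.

0.8988c

Compose velocities in two stages. Stage 1 (into S'): u₁ = (0.355+0.384)/(1+0.355×0.384) = 0.65034.
Stage 2 (into S): u = (0.65034+0.5981)/(1+0.65034×0.5981) = 0.89883, so the speed is 0.8988c.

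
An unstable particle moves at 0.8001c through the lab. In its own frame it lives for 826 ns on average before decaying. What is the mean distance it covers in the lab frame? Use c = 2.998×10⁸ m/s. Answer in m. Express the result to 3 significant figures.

γ = 1/√(1 − β²) = 1/√(1 − 0.64016001) = 1/√0.35983999 = 1/0.599867 = 1.667.
Lab-frame lifetime: Δt = γτ = 1.667 × 826 ns = 1376.9 ns.
Distance: d = vΔt = 0.8001 × 2.998×10⁸ m/s × 1.3769×10^-6 s = 330 m.

330 m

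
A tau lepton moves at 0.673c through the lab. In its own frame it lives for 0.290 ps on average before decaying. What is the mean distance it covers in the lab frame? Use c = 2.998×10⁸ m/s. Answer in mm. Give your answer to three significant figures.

0.0791 mm

γ = 1/√(1 − β²) = 1/√(1 − 0.452929) = 1/√0.547071 = 1/0.739642 = 1.352.
Lab-frame lifetime: Δt = γτ = 1.352 × 0.290 ps = 0.39208 ps.
Distance: d = vΔt = 0.673 × 2.998×10⁸ m/s × 3.9208×10^-13 s = 7.91×10^-5 m = 0.0791 mm.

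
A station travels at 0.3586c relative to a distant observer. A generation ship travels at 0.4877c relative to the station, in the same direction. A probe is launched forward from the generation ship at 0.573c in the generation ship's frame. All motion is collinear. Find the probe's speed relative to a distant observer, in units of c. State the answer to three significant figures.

Apply u = (u'+v)/(1+u'v) twice. Probe in the station frame: (0.573+0.4877)/(1+0.573·0.4877) = 1.0607/1.2794521 = 0.82903c.
That velocity, transformed to the rest frame of a distant observer: (0.82903+0.3586)/(1+0.82903·0.3586) = 1.18763/1.297290158 = 0.91547c.

0.915c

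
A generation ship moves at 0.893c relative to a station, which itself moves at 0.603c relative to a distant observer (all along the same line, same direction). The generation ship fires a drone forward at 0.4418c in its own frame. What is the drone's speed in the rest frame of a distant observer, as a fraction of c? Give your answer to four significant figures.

Compose velocities in two stages. Stage 1 (into S'): u₁ = (0.4418+0.893)/(1+0.4418×0.893) = 0.95717.
Stage 2 (into S): u = (0.95717+0.603)/(1+0.95717×0.603) = 0.98922, so the speed is 0.9892c.

0.9892c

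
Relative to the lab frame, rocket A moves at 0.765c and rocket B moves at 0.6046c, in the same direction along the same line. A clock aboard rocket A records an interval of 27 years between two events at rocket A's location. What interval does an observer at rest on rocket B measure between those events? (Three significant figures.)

28.3 years

Transform rocket A's velocity into rocket B's frame: (0.765 − 0.6046)/(1 − 0.765·0.6046) = 0.1604/0.537481, so the relative speed is 0.29843c.
At |u| = 0.29843c, γ = (1 − 0.0890605)^(−1/2) = 1.0477.
The clock on rocket A records proper time, so rocket B measures Δt = γΔτ = 1.0477 × 27 = 28.3 years.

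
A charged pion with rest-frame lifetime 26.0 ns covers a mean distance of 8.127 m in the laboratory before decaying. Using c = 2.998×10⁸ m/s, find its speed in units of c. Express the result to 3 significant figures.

Let x = d/(cτ) = 8.127 m / (2.998×10⁸ m/s × 2.600×10^-8 s) = 1.0426. Since d = βγcτ, x = βγ = β/√(1−β²).
Solving: β² = x²/(1+x²) = 1.08701/2.08701 = 0.520846, so β = 0.722.

0.722c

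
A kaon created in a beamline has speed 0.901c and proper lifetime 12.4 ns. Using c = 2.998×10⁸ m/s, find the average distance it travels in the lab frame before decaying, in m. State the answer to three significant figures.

7.72 m

With β = 0.901, γ = 1/√(1 − 0.901²) = 1/√0.188199 = 2.3051.
Lab-frame lifetime: Δt = γτ = 2.3051 × 12.4 ns = 28.583 ns.
Distance: d = vΔt = 0.901 × 2.998×10⁸ m/s × 2.8583×10^-8 s = 7.72 m.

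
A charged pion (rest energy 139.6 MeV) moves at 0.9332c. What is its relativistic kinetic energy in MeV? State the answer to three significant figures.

249 MeV

With β = 0.9332, γ = 1/√(1 − 0.9332²) = 1/√0.12913776 = 2.7827.
Kinetic energy: K = (γ − 1)mc² = (2.7827 − 1) × 139.6 MeV = 1.7827 × 139.6 = 249 MeV.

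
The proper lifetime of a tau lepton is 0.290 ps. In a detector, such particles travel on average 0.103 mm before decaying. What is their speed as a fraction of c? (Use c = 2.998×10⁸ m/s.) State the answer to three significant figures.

Let x = d/(cτ) = 1.030×10^-4 m / (2.998×10⁸ m/s × 2.900×10^-13 s) = 1.1847. Since d = βγcτ, x = βγ = β/√(1−β²).
Solving: β² = x²/(1+x²) = 1.40351/2.40351 = 0.583942, so β = 0.764.

0.764c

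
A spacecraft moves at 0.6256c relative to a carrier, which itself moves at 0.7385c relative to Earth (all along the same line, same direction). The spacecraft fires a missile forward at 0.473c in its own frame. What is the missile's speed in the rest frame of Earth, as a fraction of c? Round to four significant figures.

Compose velocities in two stages. Stage 1 (into S'): u₁ = (0.473+0.6256)/(1+0.473×0.6256) = 0.84774.
Stage 2 (into S): u = (0.84774+0.7385)/(1+0.84774×0.7385) = 0.97551, so the speed is 0.9755c.

0.9755c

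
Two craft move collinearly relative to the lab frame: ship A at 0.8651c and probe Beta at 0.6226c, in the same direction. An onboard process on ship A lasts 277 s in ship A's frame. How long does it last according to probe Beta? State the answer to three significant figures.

The velocity of ship A relative to probe Beta is (0.8651 − 0.6226)c / (1 − 0.8651×0.6226) = 0.52559c; relative speed 0.52559c.
γ for this relative speed: γ = 1/√(1 − 0.276245) = 1.1755.
Ship A's interval is proper; time dilation gives Δt_B = γΔτ = 1.1755 × 277 s = 326 s.

326 s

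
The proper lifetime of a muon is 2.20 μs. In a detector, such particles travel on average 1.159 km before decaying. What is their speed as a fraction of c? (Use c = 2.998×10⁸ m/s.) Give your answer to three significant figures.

d = βγcτ ⇒ βγ = d/(cτ) = 1159 m / (659.56 m) = 1.7572.
β = (βγ)/√(1+(βγ)²) = 1.7572/√4.08775 = 0.869.

0.869c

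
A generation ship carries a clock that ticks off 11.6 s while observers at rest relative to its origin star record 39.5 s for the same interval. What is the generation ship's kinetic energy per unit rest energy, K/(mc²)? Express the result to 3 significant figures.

From Δt = γΔτ: γ = 39.5/11.6 = 3.40517.
Since K = (γ−1)mc², K/(mc²) = 3.40517 − 1 = 2.41.

2.41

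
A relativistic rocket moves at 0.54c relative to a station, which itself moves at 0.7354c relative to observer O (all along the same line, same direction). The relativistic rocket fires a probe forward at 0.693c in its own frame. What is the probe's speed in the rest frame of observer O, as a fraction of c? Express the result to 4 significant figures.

0.9836c

Compose velocities in two stages. Stage 1 (into S'): u₁ = (0.693+0.54)/(1+0.693×0.54) = 0.89724.
Stage 2 (into S): u = (0.89724+0.7354)/(1+0.89724×0.7354) = 0.98362, so the speed is 0.9836c.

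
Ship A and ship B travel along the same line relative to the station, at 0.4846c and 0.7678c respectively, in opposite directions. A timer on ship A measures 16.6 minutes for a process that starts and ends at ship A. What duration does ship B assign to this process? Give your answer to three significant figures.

40.6 minutes

The velocity of ship A relative to ship B is (0.4846 + 0.7678)c / (1 + 0.4846×0.7678) = 0.91278c; relative speed 0.91278c.
At |u| = 0.91278c, γ = (1 − 0.833167)^(−1/2) = 2.4483.
Ship A's interval is proper; time dilation gives Δt_B = γΔτ = 2.4483 × 16.6 minutes = 40.6 minutes.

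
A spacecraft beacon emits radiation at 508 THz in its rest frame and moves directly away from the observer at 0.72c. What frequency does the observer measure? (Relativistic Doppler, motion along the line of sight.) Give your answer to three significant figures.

205 THz

Relativistic Doppler (source moving away): f_obs = f_src · √((1−β)/(1+β)).
With β = 0.72: factor = √(0.28/1.72) = 0.40347.
f_obs = 508 × 0.40347 = 205 THz.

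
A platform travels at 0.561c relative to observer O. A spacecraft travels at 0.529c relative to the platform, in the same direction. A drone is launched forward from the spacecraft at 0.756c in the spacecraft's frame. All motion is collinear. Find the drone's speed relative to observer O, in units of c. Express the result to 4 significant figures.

First combine the drone and spacecraft (S''→S'): u₁ = (0.756 + 0.529)/(1 + 0.756×0.529) = 1.285/1.399924 = 0.91791.
Then combine with the platform (S'→S): u = (0.91791 + 0.561)/(1 + 0.91791×0.561) = 1.47891/1.51494751 = 0.97621.

0.9762c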